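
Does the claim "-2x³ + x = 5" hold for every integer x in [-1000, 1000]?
The claim fails at x = 0:
x = 0: LHS = -2·0³ + 0 = 0; 0 = 5 — FAILS

Because a single integer refutes it, the statement is false.

Answer: False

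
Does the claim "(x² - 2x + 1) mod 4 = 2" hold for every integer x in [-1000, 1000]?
The claim fails at x = 0:
x = 0: LHS = (0² - 2·0 + 1) mod 4 = 1 mod 4 = 1; 1 = 2 — FAILS

Because a single integer refutes it, the statement is false.

Answer: False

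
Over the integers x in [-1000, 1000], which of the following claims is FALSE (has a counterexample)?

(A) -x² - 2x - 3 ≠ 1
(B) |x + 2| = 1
(A) Over all integers in [-1000, 1000], LHS − RHS is always negative; it is closest to 0 at x = -1, where it equals -3:
x = -1: LHS = -(-1)² - 2·(-1) - 3 = -2; -2 ≠ 1 — holds
At the ends of the range:
x = -1000: LHS = -(-1000)² - 2·(-1000) - 3 = -998003; -998003 ≠ 1 — holds
x = 1000: LHS = -1000² - 2·1000 - 3 = -1002003; -1002003 ≠ 1 — holds
Hence LHS − RHS is never 0, i.e. the two sides are never equal, so the relation holds for every integer in [-1000, 1000].

(B) x = 0: LHS = |0 + 2| = |2| = 2; 2 = 1 — FAILS

Only (B) has a counterexample.

Answer: B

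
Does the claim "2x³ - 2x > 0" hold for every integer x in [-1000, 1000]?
The claim fails at x = 0:
x = 0: LHS = 2·0³ - 2·0 = 0; 0 > 0 — FAILS

Because a single integer refutes it, the statement is false.

Answer: False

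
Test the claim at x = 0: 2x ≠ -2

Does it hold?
x = 0: LHS = 2·0 = 0; 0 ≠ -2 — holds

The relation is satisfied at x = 0.

Answer: Yes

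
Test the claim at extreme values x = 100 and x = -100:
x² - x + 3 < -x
x = 100: LHS = 100² - 100 + 3 = 9903; 9903 < -100 — FAILS
x = -100: LHS = (-100)² - (-100) + 3 = 10103, RHS = -(-100) = 100; 10103 < 100 — FAILS

Answer: No, fails for both x = 100 and x = -100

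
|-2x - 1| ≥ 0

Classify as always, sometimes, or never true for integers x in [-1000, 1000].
An absolute value is never negative, so the left side is ≥ 0 for every x, while the right side is 0. Tightest case in [-1000, 1000] is x = 0:
x = 0: LHS = |-2·0 - 1| = |-1| = 1; 1 ≥ 0 — holds
Hence LHS − RHS is never negative, i.e. LHS ≥ RHS throughout, so the relation holds for every integer in [-1000, 1000].

No counterexample exists.

Answer: Always true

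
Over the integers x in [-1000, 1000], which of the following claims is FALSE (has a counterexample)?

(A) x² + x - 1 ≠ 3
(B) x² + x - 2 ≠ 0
(A) Track d = LHS − RHS over the integers in [-1000, 1000]. Equality would need d = 0, but d changes sign only between consecutive integers, jumping over 0:
x = -3: LHS = (-3)² + (-3) - 1 = 5; 5 ≠ 3 — holds  (d = 2)
x = -2: LHS = (-2)² + (-2) - 1 = 1; 1 ≠ 3 — holds  (d = -2)
x = 1: LHS = 1² + 1 - 1 = 1; 1 ≠ 3 — holds  (d = -2)
x = 2: LHS = 2² + 2 - 1 = 5; 5 ≠ 3 — holds  (d = 2)
Away from these crossings d keeps a constant sign, and checking every integer in [-1000, 1000] confirms d ≠ 0 throughout. Hence the two sides are never equal, so the relation holds for every integer in [-1000, 1000].

(B) x = 1: LHS = 1² + 1 - 2 = 0; 0 ≠ 0 — FAILS

Only (B) has a counterexample.

Answer: B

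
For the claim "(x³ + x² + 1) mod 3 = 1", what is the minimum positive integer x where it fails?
Testing positive integers:
x = 1: LHS = (1³ + 1² + 1) mod 3 = 3 mod 3 = 0; 0 = 1 — FAILS  ← smallest positive counterexample

Answer: x = 1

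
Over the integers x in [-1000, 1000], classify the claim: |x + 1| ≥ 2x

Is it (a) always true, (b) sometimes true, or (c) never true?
Holds at x = 0: LHS = |0 + 1| = |1| = 1, RHS = 2·0 = 0; 1 ≥ 0 — holds
Fails at x = 2: LHS = |2 + 1| = |3| = 3, RHS = 2·2 = 4; 3 ≥ 4 — FAILS
It is satisfied by some integers in the range but not all.

Answer: Sometimes true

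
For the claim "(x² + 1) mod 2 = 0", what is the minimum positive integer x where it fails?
Testing positive integers:
x = 1: LHS = (1² + 1) mod 2 = 2 mod 2 = 0; 0 = 0 — holds
x = 2: LHS = (2² + 1) mod 2 = 5 mod 2 = 1; 1 = 0 — FAILS  ← smallest positive counterexample

Answer: x = 2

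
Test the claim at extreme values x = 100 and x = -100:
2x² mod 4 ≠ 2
x = 100: LHS = (2·100²) mod 4 = 20000 mod 4 = 0; 0 ≠ 2 — holds
x = -100: LHS = (2·(-100)²) mod 4 = 20000 mod 4 = 0; 0 ≠ 2 — holds

Answer: Yes, holds for both x = 100 and x = -100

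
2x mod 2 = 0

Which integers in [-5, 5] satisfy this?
For a polynomial with integer coefficients, its value mod 2 depends only on x mod 2, so it suffices to check one representative of each residue class, x = 0, 1:
x = 0: LHS = (2·0) mod 2 = 0 mod 2 = 0; 0 = 0 — holds
x = 1: LHS = (2·1) mod 2 = 2 mod 2 = 0; 0 = 0 — holds
The relation holds in every residue class, so the relation holds for every integer in [-5, 5].

Answer: All integers in [-5, 5]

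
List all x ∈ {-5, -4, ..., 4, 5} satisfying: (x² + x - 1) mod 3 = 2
Holds for: {-4, -3, -1, 0, 2, 3, 5}
Fails for: {-5, -2, 1, 4}

Answer: {-4, -3, -1, 0, 2, 3, 5}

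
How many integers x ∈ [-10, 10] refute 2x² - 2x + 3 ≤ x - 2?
Counterexamples in [-10, 10]: {-10, -9, -8, -7, -6, -5, -4, -3, -2, -1, 0, 1, 2, 3, 4, 5, 6, 7, 8, 9, 10}.

Counting them gives 21 values.

Answer: 21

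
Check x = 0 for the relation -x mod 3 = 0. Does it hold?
x = 0: LHS = (-0) mod 3 = 0 mod 3 = 0; 0 = 0 — holds

The relation is satisfied at x = 0.

Answer: Yes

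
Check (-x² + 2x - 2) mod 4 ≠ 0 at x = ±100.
x = 100: LHS = (-100² + 2·100 - 2) mod 4 = (-9802) mod 4 = 2; 2 ≠ 0 — holds
x = -100: LHS = (-(-100)² + 2·(-100) - 2) mod 4 = (-10202) mod 4 = 2; 2 ≠ 0 — holds

Answer: Yes, holds for both x = 100 and x = -100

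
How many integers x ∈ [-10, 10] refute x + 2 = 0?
Counterexamples in [-10, 10]: {-10, -9, -8, -7, -6, -5, -4, -3, -1, 0, 1, 2, 3, 4, 5, 6, 7, 8, 9, 10}.

Counting them gives 20 values.

Answer: 20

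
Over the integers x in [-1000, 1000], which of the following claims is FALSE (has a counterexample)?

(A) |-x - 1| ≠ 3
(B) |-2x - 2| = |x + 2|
(A) x = 2: LHS = |-2 - 1| = |-3| = 3; 3 ≠ 3 — FAILS
(B) x = 1: LHS = |-2·1 - 2| = |-4| = 4, RHS = |1 + 2| = |3| = 3; 4 = 3 — FAILS

Answer: Both A and B are false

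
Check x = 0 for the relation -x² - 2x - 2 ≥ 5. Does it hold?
x = 0: LHS = -0² - 2·0 - 2 = -2; -2 ≥ 5 — FAILS

The relation fails at x = 0, so x = 0 is a counterexample.

Answer: No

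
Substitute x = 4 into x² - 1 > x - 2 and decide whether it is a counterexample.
Substitute x = 4 into the relation:
x = 4: LHS = 4² - 1 = 15, RHS = 4 - 2 = 2; 15 > 2 — holds

The relation holds at x = 4, so it is not a counterexample.

Answer: No, x = 4 is not a counterexample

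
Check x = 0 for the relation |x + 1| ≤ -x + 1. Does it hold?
x = 0: LHS = |0 + 1| = |1| = 1, RHS = -0 + 1 = 1; 1 ≤ 1 — holds

The relation is satisfied at x = 0.

Answer: Yes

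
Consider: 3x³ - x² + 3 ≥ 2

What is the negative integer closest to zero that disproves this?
Testing negative integers from -1 downward:
x = -1: LHS = 3·(-1)³ - (-1)² + 3 = -1; -1 ≥ 2 — FAILS  ← closest negative counterexample to 0

Answer: x = -1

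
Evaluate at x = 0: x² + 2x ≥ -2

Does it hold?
x = 0: LHS = 0² + 2·0 = 0; 0 ≥ -2 — holds

The relation is satisfied at x = 0.

Answer: Yes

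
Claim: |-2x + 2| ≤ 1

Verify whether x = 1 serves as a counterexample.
Substitute x = 1 into the relation:
x = 1: LHS = |-2·1 + 2| = |0| = 0; 0 ≤ 1 — holds

The claim holds here, so x = 1 is not a counterexample. (A counterexample exists elsewhere, e.g. x = 0.)

Answer: No, x = 1 is not a counterexample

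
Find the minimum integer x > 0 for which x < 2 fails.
Testing positive integers:
x = 1: 1 < 2 — holds
x = 2: 2 < 2 — FAILS  ← smallest positive counterexample

Answer: x = 2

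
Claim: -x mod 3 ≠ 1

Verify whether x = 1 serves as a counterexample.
Substitute x = 1 into the relation:
x = 1: LHS = (-1) mod 3 = 2; 2 ≠ 1 — holds

The claim holds here, so x = 1 is not a counterexample. (A counterexample exists elsewhere, e.g. x = -1.)

Answer: No, x = 1 is not a counterexample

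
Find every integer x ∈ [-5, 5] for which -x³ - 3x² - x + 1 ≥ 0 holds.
Holds for: {-5, -4, -3, -1, 0}
Fails for: {-2, 1, 2, 3, 4, 5}

Answer: {-5, -4, -3, -1, 0}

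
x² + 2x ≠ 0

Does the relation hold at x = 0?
x = 0: LHS = 0² + 2·0 = 0; 0 ≠ 0 — FAILS

The relation fails at x = 0, so x = 0 is a counterexample.

Answer: No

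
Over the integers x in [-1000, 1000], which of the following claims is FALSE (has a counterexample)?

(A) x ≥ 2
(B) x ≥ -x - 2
(A) x = 0: 0 ≥ 2 — FAILS
(B) x = -2: RHS = -(-2) - 2 = 0; -2 ≥ 0 — FAILS

Answer: Both A and B are false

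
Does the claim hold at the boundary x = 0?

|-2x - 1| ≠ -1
x = 0: LHS = |-2·0 - 1| = |-1| = 1; 1 ≠ -1 — holds

The relation is satisfied at x = 0.

Answer: Yes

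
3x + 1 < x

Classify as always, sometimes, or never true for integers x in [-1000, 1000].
Holds at x = -1: LHS = 3·(-1) + 1 = -2; -2 < -1 — holds
Fails at x = 0: LHS = 3·0 + 1 = 1; 1 < 0 — FAILS
It is satisfied by some integers in the range but not all.

Answer: Sometimes true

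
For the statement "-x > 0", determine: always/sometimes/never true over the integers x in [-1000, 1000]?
Holds at x = -1: LHS = -(-1) = 1; 1 > 0 — holds
Fails at x = 0: LHS = -0 = 0; 0 > 0 — FAILS
It is satisfied by some integers in the range but not all.

Answer: Sometimes true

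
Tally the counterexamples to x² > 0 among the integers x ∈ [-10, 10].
Counterexamples in [-10, 10]: {0}.

Counting them gives 1 values.

Answer: 1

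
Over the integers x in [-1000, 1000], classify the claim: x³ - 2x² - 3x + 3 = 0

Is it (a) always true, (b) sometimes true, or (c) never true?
Track d = LHS − RHS over the integers in [-1000, 1000]. Equality would need d = 0, but d changes sign only between consecutive integers, jumping over 0:
x = -2: LHS = (-2)³ - 2·(-2)² - 3·(-2) + 3 = -7; -7 = 0 — FAILS  (d = -7)
x = -1: LHS = (-1)³ - 2·(-1)² - 3·(-1) + 3 = 3; 3 = 0 — FAILS  (d = 3)
x = 0: LHS = 0³ - 2·0² - 3·0 + 3 = 3; 3 = 0 — FAILS  (d = 3)
x = 1: LHS = 1³ - 2·1² - 3·1 + 3 = -1; -1 = 0 — FAILS  (d = -1)
x = 2: LHS = 2³ - 2·2² - 3·2 + 3 = -3; -3 = 0 — FAILS  (d = -3)
x = 3: LHS = 3³ - 2·3² - 3·3 + 3 = 3; 3 = 0 — FAILS  (d = 3)
Away from these crossings d keeps a constant sign, and checking every integer in [-1000, 1000] confirms d ≠ 0 throughout. Hence the two sides are never equal, so the claimed relation (=) fails for every integer in [-1000, 1000].

No integer in the range satisfies it.

Answer: Never true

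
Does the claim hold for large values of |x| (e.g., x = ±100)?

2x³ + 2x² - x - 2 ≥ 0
x = 100: LHS = 2·100³ + 2·100² - 100 - 2 = 2019898; 2019898 ≥ 0 — holds
x = -100: LHS = 2·(-100)³ + 2·(-100)² - (-100) - 2 = -1979902; -1979902 ≥ 0 — FAILS

Answer: Partially: holds for x = 100, fails for x = -100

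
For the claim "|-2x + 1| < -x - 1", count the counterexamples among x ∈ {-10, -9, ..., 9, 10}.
Counterexamples in [-10, 10]: {-10, -9, -8, -7, -6, -5, -4, -3, -2, -1, 0, 1, 2, 3, 4, 5, 6, 7, 8, 9, 10}.

Counting them gives 21 values.

Answer: 21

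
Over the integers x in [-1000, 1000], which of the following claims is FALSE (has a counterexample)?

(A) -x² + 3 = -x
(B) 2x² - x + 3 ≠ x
(A) x = 0: LHS = -0² + 3 = 3, RHS = -0 = 0; 3 = 0 — FAILS

(B) Over all integers in [-1000, 1000], LHS − RHS is always positive; it is smallest at x = 0, where it equals 3:
x = 0: LHS = 2·0² - 0 + 3 = 3; 3 ≠ 0 — holds
At the ends of the range:
x = -1000: LHS = 2·(-1000)² - (-1000) + 3 = 2001003; 2001003 ≠ -1000 — holds
x = 1000: LHS = 2·1000² - 1000 + 3 = 1999003; 1999003 ≠ 1000 — holds
Hence LHS − RHS is never 0, i.e. the two sides are never equal, so the relation holds for every integer in [-1000, 1000].

Only (A) has a counterexample.

Answer: A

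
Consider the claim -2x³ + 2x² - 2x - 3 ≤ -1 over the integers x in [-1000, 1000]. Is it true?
The claim fails at x = -1:
x = -1: LHS = -2·(-1)³ + 2·(-1)² - 2·(-1) - 3 = 3; 3 ≤ -1 — FAILS

Because a single integer refutes it, the statement is false.

Answer: False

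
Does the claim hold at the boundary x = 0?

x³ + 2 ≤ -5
x = 0: LHS = 0³ + 2 = 2; 2 ≤ -5 — FAILS

The relation fails at x = 0, so x = 0 is a counterexample.

Answer: No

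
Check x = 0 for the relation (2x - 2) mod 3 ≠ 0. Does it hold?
x = 0: LHS = (2·0 - 2) mod 3 = (-2) mod 3 = 1; 1 ≠ 0 — holds

The relation is satisfied at x = 0.

Answer: Yes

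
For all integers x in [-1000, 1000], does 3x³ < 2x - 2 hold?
The claim fails at x = 0:
x = 0: LHS = 3·0³ = 0, RHS = 2·0 - 2 = -2; 0 < -2 — FAILS

Because a single integer refutes it, the statement is false.

Answer: False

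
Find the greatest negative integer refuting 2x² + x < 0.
Testing negative integers from -1 downward:
x = -1: LHS = 2·(-1)² + (-1) = 1; 1 < 0 — FAILS  ← closest negative counterexample to 0

Answer: x = -1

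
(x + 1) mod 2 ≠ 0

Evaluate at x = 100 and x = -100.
x = 100: LHS = (100 + 1) mod 2 = 101 mod 2 = 1; 1 ≠ 0 — holds
x = -100: LHS = ((-100) + 1) mod 2 = (-99) mod 2 = 1; 1 ≠ 0 — holds

Answer: Yes, holds for both x = 100 and x = -100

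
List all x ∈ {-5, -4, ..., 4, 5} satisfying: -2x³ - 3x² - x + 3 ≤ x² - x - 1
Holds for: {1, 2, 3, 4, 5}
Fails for: {-5, -4, -3, -2, -1, 0}

Answer: {1, 2, 3, 4, 5}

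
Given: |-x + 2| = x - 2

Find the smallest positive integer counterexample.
Testing positive integers:
x = 1: LHS = |-1 + 2| = |1| = 1, RHS = 1 - 2 = -1; 1 = -1 — FAILS  ← smallest positive counterexample

Answer: x = 1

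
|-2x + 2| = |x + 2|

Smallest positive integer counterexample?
Testing positive integers:
x = 1: LHS = |-2·1 + 2| = |0| = 0, RHS = |1 + 2| = |3| = 3; 0 = 3 — FAILS  ← smallest positive counterexample

Answer: x = 1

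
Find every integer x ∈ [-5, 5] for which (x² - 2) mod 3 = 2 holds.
Holds for: {-5, -4, -2, -1, 1, 2, 4, 5}
Fails for: {-3, 0, 3}

Answer: {-5, -4, -2, -1, 1, 2, 4, 5}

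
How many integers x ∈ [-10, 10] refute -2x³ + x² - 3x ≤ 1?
Counterexamples in [-10, 10]: {-10, -9, -8, -7, -6, -5, -4, -3, -2, -1}.

Counting them gives 10 values.

Answer: 10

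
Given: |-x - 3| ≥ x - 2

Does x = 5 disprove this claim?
Substitute x = 5 into the relation:
x = 5: LHS = |-5 - 3| = |-8| = 8, RHS = 5 - 2 = 3; 8 ≥ 3 — holds

The relation holds at x = 5, so it is not a counterexample.

Answer: No, x = 5 is not a counterexample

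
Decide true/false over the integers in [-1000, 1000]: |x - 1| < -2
The claim fails at x = 0:
x = 0: LHS = |0 - 1| = |-1| = 1; 1 < -2 — FAILS

Because a single integer refutes it, the statement is false.

Answer: False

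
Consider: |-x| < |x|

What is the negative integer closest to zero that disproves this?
Testing negative integers from -1 downward:
x = -1: LHS = |-(-1)| = |1| = 1, RHS = |-1| = 1; 1 < 1 — FAILS  ← closest negative counterexample to 0

Answer: x = -1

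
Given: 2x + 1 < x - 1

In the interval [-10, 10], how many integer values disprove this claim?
Counterexamples in [-10, 10]: {-2, -1, 0, 1, 2, 3, 4, 5, 6, 7, 8, 9, 10}.

Counting them gives 13 values.

Answer: 13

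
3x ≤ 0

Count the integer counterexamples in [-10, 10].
Counterexamples in [-10, 10]: {1, 2, 3, 4, 5, 6, 7, 8, 9, 10}.

Counting them gives 10 values.

Answer: 10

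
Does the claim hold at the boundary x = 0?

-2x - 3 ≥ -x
x = 0: LHS = -2·0 - 3 = -3, RHS = -0 = 0; -3 ≥ 0 — FAILS

The relation fails at x = 0, so x = 0 is a counterexample.

Answer: No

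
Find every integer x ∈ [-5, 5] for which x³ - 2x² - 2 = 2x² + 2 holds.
Track d = LHS − RHS over the integers in [-5, 5]. Equality would need d = 0, but d changes sign only between consecutive integers, jumping over 0:
x = 4: LHS = 4³ - 2·4² - 2 = 30, RHS = 2·4² + 2 = 34; 30 = 34 — FAILS  (d = -4)
x = 5: LHS = 5³ - 2·5² - 2 = 73, RHS = 2·5² + 2 = 52; 73 = 52 — FAILS  (d = 21)
Away from these crossings d keeps a constant sign, and checking every integer in [-5, 5] confirms d ≠ 0 throughout. Hence the two sides are never equal, so the claimed relation (=) fails for every integer in [-5, 5].

Answer: None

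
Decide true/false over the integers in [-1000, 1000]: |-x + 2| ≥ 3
The claim fails at x = 0:
x = 0: LHS = |-0 + 2| = |2| = 2; 2 ≥ 3 — FAILS

Because a single integer refutes it, the statement is false.

Answer: False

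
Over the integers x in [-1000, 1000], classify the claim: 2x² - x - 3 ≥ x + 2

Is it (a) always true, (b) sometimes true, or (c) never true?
Holds at x = -2: LHS = 2·(-2)² - (-2) - 3 = 7, RHS = (-2) + 2 = 0; 7 ≥ 0 — holds
Fails at x = 0: LHS = 2·0² - 0 - 3 = -3, RHS = 0 + 2 = 2; -3 ≥ 2 — FAILS
It is satisfied by some integers in the range but not all.

Answer: Sometimes true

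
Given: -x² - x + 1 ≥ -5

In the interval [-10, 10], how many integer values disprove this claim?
Counterexamples in [-10, 10]: {-10, -9, -8, -7, -6, -5, -4, 3, 4, 5, 6, 7, 8, 9, 10}.

Counting them gives 15 values.

Answer: 15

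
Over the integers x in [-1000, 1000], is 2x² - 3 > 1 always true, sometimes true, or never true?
Holds at x = 2: LHS = 2·2² - 3 = 5; 5 > 1 — holds
Fails at x = 0: LHS = 2·0² - 3 = -3; -3 > 1 — FAILS
It is satisfied by some integers in the range but not all.

Answer: Sometimes true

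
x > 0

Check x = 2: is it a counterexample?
Substitute x = 2 into the relation:
x = 2: 2 > 0 — holds

The claim holds here, so x = 2 is not a counterexample. (A counterexample exists elsewhere, e.g. x = 0.)

Answer: No, x = 2 is not a counterexample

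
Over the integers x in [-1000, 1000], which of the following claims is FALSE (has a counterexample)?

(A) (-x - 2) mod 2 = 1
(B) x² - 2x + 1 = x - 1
(A) x = 0: LHS = (-0 - 2) mod 2 = (-2) mod 2 = 0; 0 = 1 — FAILS
(B) x = 0: LHS = 0² - 2·0 + 1 = 1, RHS = 0 - 1 = -1; 1 = -1 — FAILS

Answer: Both A and B are false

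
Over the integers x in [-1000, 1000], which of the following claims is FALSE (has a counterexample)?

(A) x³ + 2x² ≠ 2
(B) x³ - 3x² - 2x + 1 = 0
(A) Track d = LHS − RHS over the integers in [-1000, 1000]. Equality would need d = 0, but d changes sign only between consecutive integers, jumping over 0:
x = 0: LHS = 0³ + 2·0² = 0; 0 ≠ 2 — holds  (d = -2)
x = 1: LHS = 1³ + 2·1² = 3; 3 ≠ 2 — holds  (d = 1)
Away from these crossings d keeps a constant sign, and checking every integer in [-1000, 1000] confirms d ≠ 0 throughout. Hence the two sides are never equal, so the relation holds for every integer in [-1000, 1000].

(B) x = 0: LHS = 0³ - 3·0² - 2·0 + 1 = 1; 1 = 0 — FAILS

Only (B) has a counterexample.

Answer: B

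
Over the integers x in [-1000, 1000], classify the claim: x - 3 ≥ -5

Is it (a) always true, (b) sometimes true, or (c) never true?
Holds at x = 0: LHS = 0 - 3 = -3; -3 ≥ -5 — holds
Fails at x = -3: LHS = (-3) - 3 = -6; -6 ≥ -5 — FAILS
It is satisfied by some integers in the range but not all.

Answer: Sometimes true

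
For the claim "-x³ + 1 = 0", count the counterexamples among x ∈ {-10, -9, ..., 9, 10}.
Counterexamples in [-10, 10]: {-10, -9, -8, -7, -6, -5, -4, -3, -2, -1, 0, 2, 3, 4, 5, 6, 7, 8, 9, 10}.

Counting them gives 20 values.

Answer: 20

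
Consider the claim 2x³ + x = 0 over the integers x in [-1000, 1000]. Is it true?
The claim fails at x = 1:
x = 1: LHS = 2·1³ + 1 = 3; 3 = 0 — FAILS

Because a single integer refutes it, the statement is false.

Answer: False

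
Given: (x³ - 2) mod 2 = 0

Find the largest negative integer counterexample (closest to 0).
Testing negative integers from -1 downward:
x = -1: LHS = ((-1)³ - 2) mod 2 = (-3) mod 2 = 1; 1 = 0 — FAILS  ← closest negative counterexample to 0

Answer: x = -1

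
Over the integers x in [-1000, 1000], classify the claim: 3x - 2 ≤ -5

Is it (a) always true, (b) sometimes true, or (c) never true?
Holds at x = -1: LHS = 3·(-1) - 2 = -5; -5 ≤ -5 — holds
Fails at x = 0: LHS = 3·0 - 2 = -2; -2 ≤ -5 — FAILS
It is satisfied by some integers in the range but not all.

Answer: Sometimes true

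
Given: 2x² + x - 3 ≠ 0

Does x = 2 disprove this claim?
Substitute x = 2 into the relation:
x = 2: LHS = 2·2² + 2 - 3 = 7; 7 ≠ 0 — holds

The claim holds here, so x = 2 is not a counterexample. (A counterexample exists elsewhere, e.g. x = 1.)

Answer: No, x = 2 is not a counterexample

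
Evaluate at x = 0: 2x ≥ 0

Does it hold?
x = 0: LHS = 2·0 = 0; 0 ≥ 0 — holds

The relation is satisfied at x = 0.

Answer: Yes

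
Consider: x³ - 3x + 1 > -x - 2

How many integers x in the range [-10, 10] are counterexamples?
Counterexamples in [-10, 10]: {-10, -9, -8, -7, -6, -5, -4, -3, -2}.

Counting them gives 9 values.

Answer: 9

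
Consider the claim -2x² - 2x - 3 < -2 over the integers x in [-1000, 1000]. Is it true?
Over all integers in [-1000, 1000], LHS − RHS is largest at x = 0, where it equals -1:
x = 0: LHS = -2·0² - 2·0 - 3 = -3; -3 < -2 — holds
At the ends of the range:
x = -1000: LHS = -2·(-1000)² - 2·(-1000) - 3 = -1998003; -1998003 < -2 — holds
x = 1000: LHS = -2·1000² - 2·1000 - 3 = -2002003; -2002003 < -2 — holds
Hence LHS − RHS is never zero or positive, i.e. LHS < RHS throughout, so the relation holds for every integer in [-1000, 1000].

No counterexample exists.

Answer: True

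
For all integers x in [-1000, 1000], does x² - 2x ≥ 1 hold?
The claim fails at x = 0:
x = 0: LHS = 0² - 2·0 = 0; 0 ≥ 1 — FAILS

Because a single integer refutes it, the statement is false.

Answer: False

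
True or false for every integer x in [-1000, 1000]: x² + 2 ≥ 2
Over all integers in [-1000, 1000], LHS − RHS is smallest at x = 0, where it equals 0:
x = 0: LHS = 0² + 2 = 2; 2 ≥ 2 — holds
At the ends of the range:
x = -1000: LHS = (-1000)² + 2 = 1000002; 1000002 ≥ 2 — holds
x = 1000: LHS = 1000² + 2 = 1000002; 1000002 ≥ 2 — holds
Hence LHS − RHS is never negative, i.e. LHS ≥ RHS throughout, so the relation holds for every integer in [-1000, 1000].

No counterexample exists.

Answer: True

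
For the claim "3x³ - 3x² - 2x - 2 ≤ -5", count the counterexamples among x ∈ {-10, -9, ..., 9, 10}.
Counterexamples in [-10, 10]: {0, 1, 2, 3, 4, 5, 6, 7, 8, 9, 10}.

Counting them gives 11 values.

Answer: 11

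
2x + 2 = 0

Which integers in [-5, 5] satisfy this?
Holds for: {-1}
Fails for: {-5, -4, -3, -2, 0, 1, 2, 3, 4, 5}

Answer: {-1}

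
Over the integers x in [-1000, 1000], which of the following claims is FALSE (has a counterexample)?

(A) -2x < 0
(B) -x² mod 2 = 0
(A) x = 0: LHS = -2·0 = 0; 0 < 0 — FAILS
(B) x = 1: LHS = (-1²) mod 2 = (-1) mod 2 = 1; 1 = 0 — FAILS

Answer: Both A and B are false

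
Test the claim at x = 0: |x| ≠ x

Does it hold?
x = 0: LHS = |0| = 0; 0 ≠ 0 — FAILS

The relation fails at x = 0, so x = 0 is a counterexample.

Answer: No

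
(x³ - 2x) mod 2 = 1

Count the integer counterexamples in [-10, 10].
Counterexamples in [-10, 10]: {-10, -8, -6, -4, -2, 0, 2, 4, 6, 8, 10}.

Counting them gives 11 values.

Answer: 11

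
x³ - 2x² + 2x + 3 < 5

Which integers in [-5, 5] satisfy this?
Holds for: {-5, -4, -3, -2, -1, 0, 1}
Fails for: {2, 3, 4, 5}

Answer: {-5, -4, -3, -2, -1, 0, 1}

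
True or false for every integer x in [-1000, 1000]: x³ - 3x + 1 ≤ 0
The claim fails at x = 0:
x = 0: LHS = 0³ - 3·0 + 1 = 1; 1 ≤ 0 — FAILS

Because a single integer refutes it, the statement is false.

Answer: False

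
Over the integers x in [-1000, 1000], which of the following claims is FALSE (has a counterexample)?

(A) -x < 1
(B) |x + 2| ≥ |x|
(A) x = -1: LHS = -(-1) = 1; 1 < 1 — FAILS
(B) x = -2: LHS = |(-2) + 2| = |0| = 0, RHS = |-2| = 2; 0 ≥ 2 — FAILS

Answer: Both A and B are false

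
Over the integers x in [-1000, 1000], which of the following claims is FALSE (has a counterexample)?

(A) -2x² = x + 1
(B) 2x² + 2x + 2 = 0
(A) x = 0: LHS = -2·0² = 0, RHS = 0 + 1 = 1; 0 = 1 — FAILS
(B) x = 0: LHS = 2·0² + 2·0 + 2 = 2; 2 = 0 — FAILS

Answer: Both A and B are false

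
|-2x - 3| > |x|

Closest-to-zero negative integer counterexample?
Testing negative integers from -1 downward:
x = -1: LHS = |-2·(-1) - 3| = |-1| = 1, RHS = |-1| = 1; 1 > 1 — FAILS  ← closest negative counterexample to 0

Answer: x = -1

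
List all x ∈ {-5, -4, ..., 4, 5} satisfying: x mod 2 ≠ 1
Holds for: {-4, -2, 0, 2, 4}
Fails for: {-5, -3, -1, 1, 3, 5}

Answer: {-4, -2, 0, 2, 4}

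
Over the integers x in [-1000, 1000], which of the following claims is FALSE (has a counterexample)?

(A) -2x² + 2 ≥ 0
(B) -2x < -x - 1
(A) x = 2: LHS = -2·2² + 2 = -6; -6 ≥ 0 — FAILS
(B) x = 0: LHS = -2·0 = 0, RHS = -0 - 1 = -1; 0 < -1 — FAILS

Answer: Both A and B are false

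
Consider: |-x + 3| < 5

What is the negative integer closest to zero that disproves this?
Testing negative integers from -1 downward:
x = -1: LHS = |-(-1) + 3| = |4| = 4; 4 < 5 — holds
x = -2: LHS = |-(-2) + 3| = |5| = 5; 5 < 5 — FAILS  ← closest negative counterexample to 0

Answer: x = -2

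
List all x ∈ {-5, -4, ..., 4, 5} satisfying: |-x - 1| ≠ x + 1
Holds for: {-5, -4, -3, -2}
Fails for: {-1, 0, 1, 2, 3, 4, 5}

Answer: {-5, -4, -3, -2}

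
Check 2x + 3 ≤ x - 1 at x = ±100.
x = 100: LHS = 2·100 + 3 = 203, RHS = 100 - 1 = 99; 203 ≤ 99 — FAILS
x = -100: LHS = 2·(-100) + 3 = -197, RHS = (-100) - 1 = -101; -197 ≤ -101 — holds

Answer: Partially: fails for x = 100, holds for x = -100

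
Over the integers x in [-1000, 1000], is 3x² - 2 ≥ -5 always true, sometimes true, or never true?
Over all integers in [-1000, 1000], LHS − RHS is smallest at x = 0, where it equals 3:
x = 0: LHS = 3·0² - 2 = -2; -2 ≥ -5 — holds
At the ends of the range:
x = -1000: LHS = 3·(-1000)² - 2 = 2999998; 2999998 ≥ -5 — holds
x = 1000: LHS = 3·1000² - 2 = 2999998; 2999998 ≥ -5 — holds
Hence LHS − RHS is never negative, i.e. LHS ≥ RHS throughout, so the relation holds for every integer in [-1000, 1000].

No counterexample exists.

Answer: Always true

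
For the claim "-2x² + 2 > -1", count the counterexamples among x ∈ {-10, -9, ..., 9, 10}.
Counterexamples in [-10, 10]: {-10, -9, -8, -7, -6, -5, -4, -3, -2, 2, 3, 4, 5, 6, 7, 8, 9, 10}.

Counting them gives 18 values.

Answer: 18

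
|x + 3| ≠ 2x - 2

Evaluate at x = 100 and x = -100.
x = 100: LHS = |100 + 3| = |103| = 103, RHS = 2·100 - 2 = 198; 103 ≠ 198 — holds
x = -100: LHS = |(-100) + 3| = |-97| = 97, RHS = 2·(-100) - 2 = -202; 97 ≠ -202 — holds

Answer: Yes, holds for both x = 100 and x = -100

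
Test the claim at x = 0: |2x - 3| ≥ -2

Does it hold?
x = 0: LHS = |2·0 - 3| = |-3| = 3; 3 ≥ -2 — holds

The relation is satisfied at x = 0.

Answer: Yes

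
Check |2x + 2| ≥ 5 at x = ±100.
x = 100: LHS = |2·100 + 2| = |202| = 202; 202 ≥ 5 — holds
x = -100: LHS = |2·(-100) + 2| = |-198| = 198; 198 ≥ 5 — holds

Answer: Yes, holds for both x = 100 and x = -100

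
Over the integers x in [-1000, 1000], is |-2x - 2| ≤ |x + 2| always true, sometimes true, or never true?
Holds at x = 0: LHS = |-2·0 - 2| = |-2| = 2, RHS = |0 + 2| = |2| = 2; 2 ≤ 2 — holds
Fails at x = 1: LHS = |-2·1 - 2| = |-4| = 4, RHS = |1 + 2| = |3| = 3; 4 ≤ 3 — FAILS
It is satisfied by some integers in the range but not all.

Answer: Sometimes true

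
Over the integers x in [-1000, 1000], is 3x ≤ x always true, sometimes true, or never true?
Holds at x = 0: LHS = 3·0 = 0; 0 ≤ 0 — holds
Fails at x = 1: LHS = 3·1 = 3; 3 ≤ 1 — FAILS
It is satisfied by some integers in the range but not all.

Answer: Sometimes true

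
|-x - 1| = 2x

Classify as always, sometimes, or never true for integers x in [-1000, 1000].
Holds at x = 1: LHS = |-1 - 1| = |-2| = 2, RHS = 2·1 = 2; 2 = 2 — holds
Fails at x = 0: LHS = |-0 - 1| = |-1| = 1, RHS = 2·0 = 0; 1 = 0 — FAILS
It is satisfied by some integers in the range but not all.

Answer: Sometimes true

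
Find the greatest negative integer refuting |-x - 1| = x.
Testing negative integers from -1 downward:
x = -1: LHS = |-(-1) - 1| = |0| = 0; 0 = -1 — FAILS  ← closest negative counterexample to 0

Answer: x = -1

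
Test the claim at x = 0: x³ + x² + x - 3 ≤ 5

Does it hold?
x = 0: LHS = 0³ + 0² + 0 - 3 = -3; -3 ≤ 5 — holds

The relation is satisfied at x = 0.

Answer: Yes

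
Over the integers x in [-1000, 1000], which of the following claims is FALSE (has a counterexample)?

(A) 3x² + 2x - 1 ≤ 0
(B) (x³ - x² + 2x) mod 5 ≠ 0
(A) x = 1: LHS = 3·1² + 2·1 - 1 = 4; 4 ≤ 0 — FAILS
(B) x = 0: LHS = (0³ - 0² + 2·0) mod 5 = 0 mod 5 = 0; 0 ≠ 0 — FAILS

Answer: Both A and B are false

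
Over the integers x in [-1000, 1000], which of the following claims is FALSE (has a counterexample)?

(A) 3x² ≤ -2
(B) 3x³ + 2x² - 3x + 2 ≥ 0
(A) x = 0: LHS = 3·0² = 0; 0 ≤ -2 — FAILS
(B) x = -2: LHS = 3·(-2)³ + 2·(-2)² - 3·(-2) + 2 = -8; -8 ≥ 0 — FAILS

Answer: Both A and B are false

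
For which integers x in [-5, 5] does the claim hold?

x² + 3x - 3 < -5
Over all integers in [-5, 5], LHS − RHS is smallest at x = -1, where it equals 0:
x = -1: LHS = (-1)² + 3·(-1) - 3 = -5; -5 < -5 — FAILS
At the ends of the range:
x = -5: LHS = (-5)² + 3·(-5) - 3 = 7; 7 < -5 — FAILS
x = 5: LHS = 5² + 3·5 - 3 = 37; 37 < -5 — FAILS
Hence LHS − RHS is never negative, i.e. LHS ≥ RHS throughout, so the claimed relation (<) fails for every integer in [-5, 5].

Answer: None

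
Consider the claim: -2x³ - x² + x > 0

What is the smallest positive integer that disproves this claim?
Testing positive integers:
x = 1: LHS = -2·1³ - 1² + 1 = -2; -2 > 0 — FAILS  ← smallest positive counterexample

Answer: x = 1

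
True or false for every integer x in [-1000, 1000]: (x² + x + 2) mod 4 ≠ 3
For a polynomial with integer coefficients, its value mod 4 depends only on x mod 4, so it suffices to check one representative of each residue class, x = 0, 1, 2, 3:
x = 0: LHS = (0² + 0 + 2) mod 4 = 2 mod 4 = 2; 2 ≠ 3 — holds
x = 1: LHS = (1² + 1 + 2) mod 4 = 4 mod 4 = 0; 0 ≠ 3 — holds
x = 2: LHS = (2² + 2 + 2) mod 4 = 8 mod 4 = 0; 0 ≠ 3 — holds
x = 3: LHS = (3² + 3 + 2) mod 4 = 14 mod 4 = 2; 2 ≠ 3 — holds
The relation holds in every residue class, so the relation holds for every integer in [-1000, 1000].

No counterexample exists.

Answer: True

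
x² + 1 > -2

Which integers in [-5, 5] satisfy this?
Over all integers in [-5, 5], LHS − RHS is smallest at x = 0, where it equals 3:
x = 0: LHS = 0² + 1 = 1; 1 > -2 — holds
At the ends of the range:
x = -5: LHS = (-5)² + 1 = 26; 26 > -2 — holds
x = 5: LHS = 5² + 1 = 26; 26 > -2 — holds
Hence LHS − RHS is never zero or negative, i.e. LHS > RHS throughout, so the relation holds for every integer in [-5, 5].

Answer: All integers in [-5, 5]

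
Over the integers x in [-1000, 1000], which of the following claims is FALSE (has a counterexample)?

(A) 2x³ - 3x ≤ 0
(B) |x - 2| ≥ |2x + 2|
(A) x = -1: LHS = 2·(-1)³ - 3·(-1) = 1; 1 ≤ 0 — FAILS
(B) x = 1: LHS = |1 - 2| = |-1| = 1, RHS = |2·1 + 2| = |4| = 4; 1 ≥ 4 — FAILS

Answer: Both A and B are false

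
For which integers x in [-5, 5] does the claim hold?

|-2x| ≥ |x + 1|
Holds for: {-5, -4, -3, -2, -1, 1, 2, 3, 4, 5}
Fails for: {0}

Answer: {-5, -4, -3, -2, -1, 1, 2, 3, 4, 5}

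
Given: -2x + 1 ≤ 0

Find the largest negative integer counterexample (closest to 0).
Testing negative integers from -1 downward:
x = -1: LHS = -2·(-1) + 1 = 3; 3 ≤ 0 — FAILS  ← closest negative counterexample to 0

Answer: x = -1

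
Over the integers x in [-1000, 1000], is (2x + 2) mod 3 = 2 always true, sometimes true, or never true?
Holds at x = 0: LHS = (2·0 + 2) mod 3 = 2 mod 3 = 2; 2 = 2 — holds
Fails at x = 1: LHS = (2·1 + 2) mod 3 = 4 mod 3 = 1; 1 = 2 — FAILS
It is satisfied by some integers in the range but not all.

Answer: Sometimes true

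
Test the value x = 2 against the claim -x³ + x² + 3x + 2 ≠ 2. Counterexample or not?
Substitute x = 2 into the relation:
x = 2: LHS = -2³ + 2² + 3·2 + 2 = 4; 4 ≠ 2 — holds

The claim holds here, so x = 2 is not a counterexample. (A counterexample exists elsewhere, e.g. x = 0.)

Answer: No, x = 2 is not a counterexample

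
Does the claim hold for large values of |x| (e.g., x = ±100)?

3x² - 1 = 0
x = 100: LHS = 3·100² - 1 = 29999; 29999 = 0 — FAILS
x = -100: LHS = 3·(-100)² - 1 = 29999; 29999 = 0 — FAILS

Answer: No, fails for both x = 100 and x = -100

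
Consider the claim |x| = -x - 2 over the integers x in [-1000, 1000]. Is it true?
The claim fails at x = 0:
x = 0: LHS = |0| = 0, RHS = -0 - 2 = -2; 0 = -2 — FAILS

Because a single integer refutes it, the statement is false.

Answer: False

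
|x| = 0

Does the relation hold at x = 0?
x = 0: LHS = |0| = 0; 0 = 0 — holds

The relation is satisfied at x = 0.

Answer: Yes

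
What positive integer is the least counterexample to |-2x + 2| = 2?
Testing positive integers:
x = 1: LHS = |-2·1 + 2| = |0| = 0; 0 = 2 — FAILS  ← smallest positive counterexample

Answer: x = 1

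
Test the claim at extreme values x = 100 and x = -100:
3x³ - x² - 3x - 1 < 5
x = 100: LHS = 3·100³ - 100² - 3·100 - 1 = 2989699; 2989699 < 5 — FAILS
x = -100: LHS = 3·(-100)³ - (-100)² - 3·(-100) - 1 = -3009701; -3009701 < 5 — holds

Answer: Partially: fails for x = 100, holds for x = -100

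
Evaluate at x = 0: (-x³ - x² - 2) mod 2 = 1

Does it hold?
x = 0: LHS = (-0³ - 0² - 2) mod 2 = (-2) mod 2 = 0; 0 = 1 — FAILS

The relation fails at x = 0, so x = 0 is a counterexample.

Answer: No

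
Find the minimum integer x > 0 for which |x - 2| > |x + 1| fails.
Testing positive integers:
x = 1: LHS = |1 - 2| = |-1| = 1, RHS = |1 + 1| = |2| = 2; 1 > 2 — FAILS  ← smallest positive counterexample

Answer: x = 1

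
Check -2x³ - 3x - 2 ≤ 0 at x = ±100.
x = 100: LHS = -2·100³ - 3·100 - 2 = -2000302; -2000302 ≤ 0 — holds
x = -100: LHS = -2·(-100)³ - 3·(-100) - 2 = 2000298; 2000298 ≤ 0 — FAILS

Answer: Partially: holds for x = 100, fails for x = -100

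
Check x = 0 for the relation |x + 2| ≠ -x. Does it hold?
x = 0: LHS = |0 + 2| = |2| = 2, RHS = -0 = 0; 2 ≠ 0 — holds

The relation is satisfied at x = 0.

Answer: Yes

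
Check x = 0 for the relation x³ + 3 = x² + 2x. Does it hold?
x = 0: LHS = 0³ + 3 = 3, RHS = 0² + 2·0 = 0; 3 = 0 — FAILS

The relation fails at x = 0, so x = 0 is a counterexample.

Answer: No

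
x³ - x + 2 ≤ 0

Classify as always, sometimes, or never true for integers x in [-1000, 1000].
Holds at x = -2: LHS = (-2)³ - (-2) + 2 = -4; -4 ≤ 0 — holds
Fails at x = 0: LHS = 0³ - 0 + 2 = 2; 2 ≤ 0 — FAILS
It is satisfied by some integers in the range but not all.

Answer: Sometimes true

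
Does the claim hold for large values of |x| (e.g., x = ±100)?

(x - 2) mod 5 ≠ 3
x = 100: LHS = (100 - 2) mod 5 = 98 mod 5 = 3; 3 ≠ 3 — FAILS
x = -100: LHS = ((-100) - 2) mod 5 = (-102) mod 5 = 3; 3 ≠ 3 — FAILS

Answer: No, fails for both x = 100 and x = -100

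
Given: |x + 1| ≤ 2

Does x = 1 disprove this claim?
Substitute x = 1 into the relation:
x = 1: LHS = |1 + 1| = |2| = 2; 2 ≤ 2 — holds

The claim holds here, so x = 1 is not a counterexample. (A counterexample exists elsewhere, e.g. x = 2.)

Answer: No, x = 1 is not a counterexample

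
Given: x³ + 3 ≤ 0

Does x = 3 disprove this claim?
Substitute x = 3 into the relation:
x = 3: LHS = 3³ + 3 = 30; 30 ≤ 0 — FAILS

Since the claim fails at x = 3, this value is a counterexample.

Answer: Yes, x = 3 is a counterexample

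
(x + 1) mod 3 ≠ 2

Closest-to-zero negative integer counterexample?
Testing negative integers from -1 downward:
x = -1: LHS = ((-1) + 1) mod 3 = 0 mod 3 = 0; 0 ≠ 2 — holds
x = -2: LHS = ((-2) + 1) mod 3 = (-1) mod 3 = 2; 2 ≠ 2 — FAILS  ← closest negative counterexample to 0

Answer: x = -2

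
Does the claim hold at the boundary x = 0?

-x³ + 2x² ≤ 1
x = 0: LHS = -0³ + 2·0² = 0; 0 ≤ 1 — holds

The relation is satisfied at x = 0.

Answer: Yes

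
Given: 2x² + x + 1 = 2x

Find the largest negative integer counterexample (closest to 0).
Testing negative integers from -1 downward:
x = -1: LHS = 2·(-1)² + (-1) + 1 = 2, RHS = 2·(-1) = -2; 2 = -2 — FAILS  ← closest negative counterexample to 0

Answer: x = -1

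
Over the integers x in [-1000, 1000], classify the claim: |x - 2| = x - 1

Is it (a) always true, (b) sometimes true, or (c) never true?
Track d = LHS − RHS over the integers in [-1000, 1000]. Equality would need d = 0, but d changes sign only between consecutive integers, jumping over 0:
x = 1: LHS = |1 - 2| = |-1| = 1, RHS = 1 - 1 = 0; 1 = 0 — FAILS  (d = 1)
x = 2: LHS = |2 - 2| = |0| = 0, RHS = 2 - 1 = 1; 0 = 1 — FAILS  (d = -1)
Away from these crossings d keeps a constant sign, and checking every integer in [-1000, 1000] confirms d ≠ 0 throughout. Hence the two sides are never equal, so the claimed relation (=) fails for every integer in [-1000, 1000].

No integer in the range satisfies it.

Answer: Never true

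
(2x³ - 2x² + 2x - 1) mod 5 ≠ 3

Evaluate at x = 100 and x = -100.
x = 100: LHS = (2·100³ - 2·100² + 2·100 - 1) mod 5 = 1980199 mod 5 = 4; 4 ≠ 3 — holds
x = -100: LHS = (2·(-100)³ - 2·(-100)² + 2·(-100) - 1) mod 5 = (-2020201) mod 5 = 4; 4 ≠ 3 — holds

Answer: Yes, holds for both x = 100 and x = -100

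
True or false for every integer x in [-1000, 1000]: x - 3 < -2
The claim fails at x = 1:
x = 1: LHS = 1 - 3 = -2; -2 < -2 — FAILS

Because a single integer refutes it, the statement is false.

Answer: False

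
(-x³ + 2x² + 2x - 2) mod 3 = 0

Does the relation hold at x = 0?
x = 0: LHS = (-0³ + 2·0² + 2·0 - 2) mod 3 = (-2) mod 3 = 1; 1 = 0 — FAILS

The relation fails at x = 0, so x = 0 is a counterexample.

Answer: No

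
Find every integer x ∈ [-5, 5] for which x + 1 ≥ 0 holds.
Holds for: {-1, 0, 1, 2, 3, 4, 5}
Fails for: {-5, -4, -3, -2}

Answer: {-1, 0, 1, 2, 3, 4, 5}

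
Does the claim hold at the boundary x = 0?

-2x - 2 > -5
x = 0: LHS = -2·0 - 2 = -2; -2 > -5 — holds

The relation is satisfied at x = 0.

Answer: Yes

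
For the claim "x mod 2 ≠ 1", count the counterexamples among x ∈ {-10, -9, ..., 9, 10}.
Counterexamples in [-10, 10]: {-9, -7, -5, -3, -1, 1, 3, 5, 7, 9}.

Counting them gives 10 values.

Answer: 10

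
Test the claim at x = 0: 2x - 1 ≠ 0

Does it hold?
x = 0: LHS = 2·0 - 1 = -1; -1 ≠ 0 — holds

The relation is satisfied at x = 0.

Answer: Yes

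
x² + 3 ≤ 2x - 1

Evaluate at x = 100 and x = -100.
x = 100: LHS = 100² + 3 = 10003, RHS = 2·100 - 1 = 199; 10003 ≤ 199 — FAILS
x = -100: LHS = (-100)² + 3 = 10003, RHS = 2·(-100) - 1 = -201; 10003 ≤ -201 — FAILS

Answer: No, fails for both x = 100 and x = -100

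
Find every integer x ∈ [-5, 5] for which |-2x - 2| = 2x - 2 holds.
Over all integers in [-5, 5], LHS − RHS is always positive; it is smallest at x = 0, where it equals 4:
x = 0: LHS = |-2·0 - 2| = |-2| = 2, RHS = 2·0 - 2 = -2; 2 = -2 — FAILS
At the ends of the range:
x = -5: LHS = |-2·(-5) - 2| = |8| = 8, RHS = 2·(-5) - 2 = -12; 8 = -12 — FAILS
x = 5: LHS = |-2·5 - 2| = |-12| = 12, RHS = 2·5 - 2 = 8; 12 = 8 — FAILS
Hence LHS − RHS is never 0, i.e. the two sides are never equal, so the claimed relation (=) fails for every integer in [-5, 5].

Answer: None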